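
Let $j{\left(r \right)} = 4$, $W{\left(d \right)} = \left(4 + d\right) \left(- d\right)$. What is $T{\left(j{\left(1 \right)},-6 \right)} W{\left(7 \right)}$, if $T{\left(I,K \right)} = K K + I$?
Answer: $-3080$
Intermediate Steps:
$W{\left(d \right)} = - d \left(4 + d\right)$
$T{\left(I,K \right)} = I + K^{2}$ ($T{\left(I,K \right)} = K^{2} + I = I + K^{2}$)
$T{\left(j{\left(1 \right)},-6 \right)} W{\left(7 \right)} = \left(4 + \left(-6\right)^{2}\right) \left(\left(-1\right) 7 \left(4 + 7\right)\right) = \left(4 + 36\right) \left(\left(-1\right) 7 \cdot 11\right) = 40 \left(-77\right) = -3080$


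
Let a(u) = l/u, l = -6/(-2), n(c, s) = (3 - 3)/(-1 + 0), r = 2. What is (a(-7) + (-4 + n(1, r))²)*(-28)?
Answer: -436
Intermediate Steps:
n(c, s) = 0 (n(c, s) = 0/(-1) = 0*(-1) = 0)
l = 3 (l = -6*(-½) = 3)
a(u) = 3/u
(a(-7) + (-4 + n(1, r))²)*(-28) = (3/(-7) + (-4 + 0)²)*(-28) = (3*(-⅐) + (-4)²)*(-28) = (-3/7 + 16)*(-28) = (109/7)*(-28) = -436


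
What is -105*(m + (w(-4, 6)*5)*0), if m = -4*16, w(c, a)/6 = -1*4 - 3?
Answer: 6720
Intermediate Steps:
w(c, a) = -42 (w(c, a) = 6*(-1*4 - 3) = 6*(-4 - 3) = 6*(-7) = -42)
m = -64
-105*(m + (w(-4, 6)*5)*0) = -105*(-64 - 42*5*0) = -105*(-64 - 210*0) = -105*(-64 + 0) = -105*(-64) = 6720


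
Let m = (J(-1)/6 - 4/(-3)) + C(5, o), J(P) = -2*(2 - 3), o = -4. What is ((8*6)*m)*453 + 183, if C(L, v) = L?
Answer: 145143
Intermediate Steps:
J(P) = 2 (J(P) = -2*(-1) = 2)
m = 20/3 (m = (2/6 - 4/(-3)) + 5 = (2*(1/6) - 4*(-1/3)) + 5 = (1/3 + 4/3) + 5 = 5/3 + 5 = 20/3 ≈ 6.6667)
((8*6)*m)*453 + 183 = ((8*6)*(20/3))*453 + 183 = (48*(20/3))*453 + 183 = 320*453 + 183 = 144960 + 183 = 145143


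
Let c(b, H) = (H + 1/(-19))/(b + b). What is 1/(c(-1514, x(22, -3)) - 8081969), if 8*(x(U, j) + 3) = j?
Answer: -460256/3719774723543 ≈ -1.2373e-7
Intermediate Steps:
x(U, j) = -3 + j/8
c(b, H) = (-1/19 + H)/(2*b) (c(b, H) = (H - 1/19)/((2*b)) = (-1/19 + H)*(1/(2*b)) = (-1/19 + H)/(2*b))
1/(c(-1514, x(22, -3)) - 8081969) = 1/((1/38)*(-1 + 19*(-3 + (⅛)*(-3)))/(-1514) - 8081969) = 1/((1/38)*(-1/1514)*(-1 + 19*(-3 - 3/8)) - 8081969) = 1/((1/38)*(-1/1514)*(-1 + 19*(-27/8)) - 8081969) = 1/((1/38)*(-1/1514)*(-1 - 513/8) - 8081969) = 1/((1/38)*(-1/1514)*(-521/8) - 8081969) = 1/(521/460256 - 8081969) = 1/(-3719774723543/460256) = -460256/3719774723543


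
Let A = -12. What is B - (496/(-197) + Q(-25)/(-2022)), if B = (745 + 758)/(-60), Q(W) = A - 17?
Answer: -89810677/3983340 ≈ -22.547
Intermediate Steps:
Q(W) = -29 (Q(W) = -12 - 17 = -29)
B = -501/20 (B = 1503*(-1/60) = -501/20 ≈ -25.050)
B - (496/(-197) + Q(-25)/(-2022)) = -501/20 - (496/(-197) - 29/(-2022)) = -501/20 - (496*(-1/197) - 29*(-1/2022)) = -501/20 - (-496/197 + 29/2022) = -501/20 - 1*(-997199/398334) = -501/20 + 997199/398334 = -89810677/3983340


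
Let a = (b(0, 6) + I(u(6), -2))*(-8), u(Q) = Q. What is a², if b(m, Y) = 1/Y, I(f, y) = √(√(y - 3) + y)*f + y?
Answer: 16*(-11 + 36*√(-2 + I*√5))²/9 ≈ -5388.5 + 2925.7*I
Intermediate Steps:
I(f, y) = y + f*√(y + √(-3 + y)) (I(f, y) = √(√(-3 + y) + y)*f + y = √(y + √(-3 + y))*f + y = f*√(y + √(-3 + y)) + y = y + f*√(y + √(-3 + y)))
a = 44/3 - 48*√(-2 + I*√5) (a = (1/6 + (-2 + 6*√(-2 + √(-3 - 2))))*(-8) = (⅙ + (-2 + 6*√(-2 + √(-5))))*(-8) = (⅙ + (-2 + 6*√(-2 + I*√5)))*(-8) = (-11/6 + 6*√(-2 + I*√5))*(-8) = 44/3 - 48*√(-2 + I*√5) ≈ -19.274 - 75.895*I)
a² = (44/3 - 48*√(-2 + I*√5))²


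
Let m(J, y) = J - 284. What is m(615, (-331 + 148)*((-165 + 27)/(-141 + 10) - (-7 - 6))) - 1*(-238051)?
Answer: 238382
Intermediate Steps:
m(J, y) = -284 + J
m(615, (-331 + 148)*((-165 + 27)/(-141 + 10) - (-7 - 6))) - 1*(-238051) = (-284 + 615) - 1*(-238051) = 331 + 238051 = 238382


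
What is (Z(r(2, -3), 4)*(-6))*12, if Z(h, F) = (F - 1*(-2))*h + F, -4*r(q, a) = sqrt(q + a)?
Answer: -288 + 108*I ≈ -288.0 + 108.0*I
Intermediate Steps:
r(q, a) = -sqrt(a + q)/4 (r(q, a) = -sqrt(q + a)/4 = -sqrt(a + q)/4)
Z(h, F) = F + h*(2 + F) (Z(h, F) = (F + 2)*h + F = (2 + F)*h + F = h*(2 + F) + F = F + h*(2 + F))
(Z(r(2, -3), 4)*(-6))*12 = ((4 + 2*(-sqrt(-3 + 2)/4) + 4*(-sqrt(-3 + 2)/4))*(-6))*12 = ((4 + 2*(-I/4) + 4*(-I/4))*(-6))*12 = ((4 - I/2 - I)*(-6))*12 = ((4 - 3*I/2)*(-6))*12 = (-24 + 9*I)*12 = -288 + 108*I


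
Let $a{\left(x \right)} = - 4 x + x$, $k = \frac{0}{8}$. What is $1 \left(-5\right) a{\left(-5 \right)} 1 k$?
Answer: $0$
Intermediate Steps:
$k = 0$ ($k = 0 \cdot \frac{1}{8} = 0$)
$a{\left(x \right)} = - 3 x$
$1 \left(-5\right) a{\left(-5 \right)} 1 k = 1 \left(-5\right) \left(\left(-3\right) \left(-5\right)\right) 1 \cdot 0 = \left(-5\right) 15 \cdot 1 \cdot 0 = \left(-75\right) 1 \cdot 0 = \left(-75\right) 0 = 0$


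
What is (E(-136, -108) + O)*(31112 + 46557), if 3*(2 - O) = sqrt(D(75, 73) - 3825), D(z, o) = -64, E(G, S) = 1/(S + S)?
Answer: 33475339/216 - 77669*I*sqrt(3889)/3 ≈ 1.5498e+5 - 1.6145e+6*I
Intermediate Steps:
E(G, S) = 1/(2*S)
O = 2 - I*sqrt(3889)/3 (O = 2 - sqrt(-64 - 3825)/3 = 2 - I*sqrt(3889)/3 ≈ 2.0 - 20.787*I)
(E(-136, -108) + O)*(31112 + 46557) = ((1/2)/(-108) + (2 - I*sqrt(3889)/3))*(31112 + 46557) = ((1/2)*(-1/108) + (2 - I*sqrt(3889)/3))*77669 = (-1/216 + (2 - I*sqrt(3889)/3))*77669 = (431/216 - I*sqrt(3889)/3)*77669 = 33475339/216 - 77669*I*sqrt(3889)/3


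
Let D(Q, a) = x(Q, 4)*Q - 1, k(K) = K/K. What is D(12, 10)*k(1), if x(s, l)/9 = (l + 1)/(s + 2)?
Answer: 263/7 ≈ 37.571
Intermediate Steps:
x(s, l) = 9*(1 + l)/(2 + s) (x(s, l) = 9*((l + 1)/(s + 2)) = 9*((1 + l)/(2 + s)) = 9*(1 + l)/(2 + s))
k(K) = 1
D(Q, a) = -1 + 45*Q/(2 + Q) (D(Q, a) = (9*(1 + 4)/(2 + Q))*Q - 1 = (9*5/(2 + Q))*Q - 1 = (45/(2 + Q))*Q - 1 = 45*Q/(2 + Q) - 1 = -1 + 45*Q/(2 + Q))
D(12, 10)*k(1) = (2*(-1 + 22*12)/(2 + 12))*1 = (2*(-1 + 264)/14)*1 = (2*(1/14)*263)*1 = (263/7)*1 = 263/7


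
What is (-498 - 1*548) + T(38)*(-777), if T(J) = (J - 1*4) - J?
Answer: 2062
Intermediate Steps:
T(J) = -4 (T(J) = (J - 4) - J = (-4 + J) - J = -4)
(-498 - 1*548) + T(38)*(-777) = (-498 - 1*548) - 4*(-777) = (-498 - 548) + 3108 = -1046 + 3108 = 2062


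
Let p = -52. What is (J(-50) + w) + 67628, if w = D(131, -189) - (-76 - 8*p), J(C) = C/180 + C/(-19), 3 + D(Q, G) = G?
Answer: 22947637/342 ≈ 67098.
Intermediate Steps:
D(Q, G) = -3 + G
J(C) = -161*C/3420 (J(C) = C*(1/180) + C*(-1/19) = C/180 - C/19 = -161*C/3420)
w = -532 (w = (-3 - 189) - (-76 - 8*(-52)) = -192 - (-76 + 416) = -192 - 1*340 = -192 - 340 = -532)
(J(-50) + w) + 67628 = (-161/3420*(-50) - 532) + 67628 = (805/342 - 532) + 67628 = -181139/342 + 67628 = 22947637/342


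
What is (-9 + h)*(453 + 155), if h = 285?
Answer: 167808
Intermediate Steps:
(-9 + h)*(453 + 155) = (-9 + 285)*(453 + 155) = 276*608 = 167808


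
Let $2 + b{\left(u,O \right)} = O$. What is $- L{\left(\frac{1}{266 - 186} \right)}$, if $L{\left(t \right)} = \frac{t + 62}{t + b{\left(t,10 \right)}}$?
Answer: $- \frac{4961}{641} \approx -7.7395$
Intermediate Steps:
$b{\left(u,O \right)} = -2 + O$
$L{\left(t \right)} = \frac{62 + t}{8 + t}$ ($L{\left(t \right)} = \frac{t + 62}{t + \left(-2 + 10\right)} = \frac{62 + t}{t + 8} = \frac{62 + t}{8 + t}$)
$- L{\left(\frac{1}{266 - 186} \right)} = - \frac{62 + \frac{1}{266 - 186}}{8 + \frac{1}{266 - 186}} = - \frac{62 + \frac{1}{80}}{8 + \frac{1}{80}} = - \frac{4961}{\frac{641}{80} \cdot 80} = - \frac{80 \cdot 4961}{641 \cdot 80} = \left(-1\right) \frac{4961}{641} = - \frac{4961}{641}$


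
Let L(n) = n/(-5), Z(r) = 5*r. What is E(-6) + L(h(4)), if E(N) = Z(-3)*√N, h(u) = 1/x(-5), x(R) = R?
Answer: 1/25 - 15*I*√6 ≈ 0.04 - 36.742*I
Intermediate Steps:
h(u) = -⅕ (h(u) = 1/(-5) = -⅕)
E(N) = -15*√N (E(N) = (5*(-3))*√N = -15*√N)
L(n) = -n/5 (L(n) = n*(-⅕) = -n/5)
E(-6) + L(h(4)) = -15*I*√6 - ⅕*(-⅕) = -15*I*√6 + 1/25 = 1/25 - 15*I*√6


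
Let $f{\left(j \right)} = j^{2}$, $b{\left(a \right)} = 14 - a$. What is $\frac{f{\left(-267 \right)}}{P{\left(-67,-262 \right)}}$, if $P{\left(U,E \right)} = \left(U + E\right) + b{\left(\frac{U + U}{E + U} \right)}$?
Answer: $- \frac{23454081}{103769} \approx -226.02$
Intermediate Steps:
$P{\left(U,E \right)} = 14 + E + U - \frac{2 U}{E + U}$ ($P{\left(U,E \right)} = \left(U + E\right) + \left(14 - \frac{U + U}{E + U}\right) = \left(E + U\right) - \left(-14 + \frac{2 U}{E + U}\right) = 14 + E + U - \frac{2 U}{E + U}$)
$\frac{f{\left(-267 \right)}}{P{\left(-67,-262 \right)}} = \frac{\left(-267\right)^{2}}{\frac{1}{-262 - 67} \left(\left(-2\right) \left(-67\right) + \left(-262 - 67\right) \left(14 - 262 - 67\right)\right)} = \frac{71289}{\frac{1}{-329} \left(134 - -103635\right)} = \frac{71289}{\left(- \frac{1}{329}\right) \left(134 + 103635\right)} = \frac{71289}{\left(- \frac{1}{329}\right) 103769} = \frac{71289}{- \frac{103769}{329}} = 71289 \left(- \frac{329}{103769}\right) = - \frac{23454081}{103769}$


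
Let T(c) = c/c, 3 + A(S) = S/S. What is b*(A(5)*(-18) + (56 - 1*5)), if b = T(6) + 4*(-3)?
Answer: -957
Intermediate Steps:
A(S) = -2 (A(S) = -3 + S/S = -3 + 1 = -2)
T(c) = 1
b = -11 (b = 1 + 4*(-3) = 1 - 12 = -11)
b*(A(5)*(-18) + (56 - 1*5)) = -11*(-2*(-18) + (56 - 1*5)) = -11*(36 + (56 - 5)) = -11*(36 + 51) = -11*87 = -957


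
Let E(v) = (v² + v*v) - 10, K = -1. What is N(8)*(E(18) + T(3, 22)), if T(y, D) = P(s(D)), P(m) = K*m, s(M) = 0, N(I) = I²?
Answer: 40832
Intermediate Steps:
E(v) = -10 + 2*v² (E(v) = (v² + v²) - 10 = 2*v² - 10 = -10 + 2*v²)
P(m) = -m
T(y, D) = 0 (T(y, D) = -1*0 = 0)
N(8)*(E(18) + T(3, 22)) = 8²*((-10 + 2*18²) + 0) = 64*((-10 + 2*324) + 0) = 64*((-10 + 648) + 0) = 64*(638 + 0) = 64*638 = 40832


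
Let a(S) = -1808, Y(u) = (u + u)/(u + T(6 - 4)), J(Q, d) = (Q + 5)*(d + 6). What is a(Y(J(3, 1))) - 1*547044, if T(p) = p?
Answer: -548852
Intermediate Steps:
J(Q, d) = (5 + Q)*(6 + d)
Y(u) = 2*u/(2 + u) (Y(u) = (u + u)/(u + (6 - 4)) = (2*u)/(u + 2) = (2*u)/(2 + u) = 2*u/(2 + u))
a(Y(J(3, 1))) - 1*547044 = -1808 - 1*547044 = -1808 - 547044 = -548852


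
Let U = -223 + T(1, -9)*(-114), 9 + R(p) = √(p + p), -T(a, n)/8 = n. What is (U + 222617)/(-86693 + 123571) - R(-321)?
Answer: 273044/18439 - I*√642 ≈ 14.808 - 25.338*I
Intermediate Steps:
T(a, n) = -8*n
R(p) = -9 + √2*√p (R(p) = -9 + √(p + p) = -9 + √(2*p) = -9 + √2*√p)
U = -8431 (U = -223 - 8*(-9)*(-114) = -223 + 72*(-114) = -223 - 8208 = -8431)
(U + 222617)/(-86693 + 123571) - R(-321) = (-8431 + 222617)/(-86693 + 123571) - (-9 + √2*√(-321)) = 214186/36878 - (-9 + √2*(I*√321)) = 214186*(1/36878) - (-9 + I*√642) = 107093/18439 + (9 - I*√642) = 273044/18439 - I*√642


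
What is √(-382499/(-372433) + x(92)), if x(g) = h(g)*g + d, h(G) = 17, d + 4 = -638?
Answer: 5*√5121188010357/372433 ≈ 30.381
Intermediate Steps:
d = -642 (d = -4 - 638 = -642)
x(g) = -642 + 17*g (x(g) = 17*g - 642 = -642 + 17*g)
√(-382499/(-372433) + x(92)) = √(-382499/(-372433) + (-642 + 17*92)) = √(-382499*(-1/372433) + (-642 + 1564)) = √(382499/372433 + 922) = √(343765725/372433) = 5*√5121188010357/372433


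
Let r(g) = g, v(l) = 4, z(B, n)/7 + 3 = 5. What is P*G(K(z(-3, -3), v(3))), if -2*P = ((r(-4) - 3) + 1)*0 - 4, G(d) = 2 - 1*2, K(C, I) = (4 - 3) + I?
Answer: 0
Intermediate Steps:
z(B, n) = 14 (z(B, n) = -21 + 7*5 = -21 + 35 = 14)
K(C, I) = 1 + I
G(d) = 0 (G(d) = 2 - 2 = 0)
P = 2 (P = -(((-4 - 3) + 1)*0 - 4)/2 = -((-7 + 1)*0 - 4)/2 = -(-6*0 - 4)/2 = -(0 - 4)/2 = -½*(-4) = 2)
P*G(K(z(-3, -3), v(3))) = 2*0 = 0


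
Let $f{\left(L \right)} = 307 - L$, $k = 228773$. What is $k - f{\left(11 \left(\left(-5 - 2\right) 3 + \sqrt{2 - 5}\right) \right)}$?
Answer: $228235 + 11 i \sqrt{3} \approx 2.2824 \cdot 10^{5} + 19.053 i$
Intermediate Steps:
$k - f{\left(11 \left(\left(-5 - 2\right) 3 + \sqrt{2 - 5}\right) \right)} = 228773 - \left(307 - 11 \left(\left(-5 - 2\right) 3 + \sqrt{2 - 5}\right)\right) = 228773 - \left(307 - 11 \left(\left(-7\right) 3 + \sqrt{-3}\right)\right) = 228773 - \left(307 - 11 \left(-21 + i \sqrt{3}\right)\right) = 228773 - \left(307 - \left(-231 + 11 i \sqrt{3}\right)\right) = 228773 - \left(307 + \left(231 - 11 i \sqrt{3}\right)\right) = 228773 - \left(538 - 11 i \sqrt{3}\right) = 228235 + 11 i \sqrt{3}$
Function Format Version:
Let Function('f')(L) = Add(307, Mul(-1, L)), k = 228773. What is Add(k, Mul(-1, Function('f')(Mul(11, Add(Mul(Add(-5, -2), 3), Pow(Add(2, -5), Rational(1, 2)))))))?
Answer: Add(228235, Mul(11, I, Pow(3, Rational(1, 2)))) ≈ Add(2.2824e+5, Mul(19.053, I))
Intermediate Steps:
Add(k, Mul(-1, Function('f')(Mul(11, Add(Mul(Add(-5, -2), 3), Pow(Add(2, -5), Rational(1, 2))))))) = Add(228773, Mul(-1, Add(307, Mul(-1, Mul(11, Add(Mul(Add(-5, -2), 3), Pow(Add(2, -5), Rational(1, 2)))))))) = Add(228773, Mul(-1, Add(307, Mul(-1, Mul(11, Add(Mul(-7, 3), Pow(-3, Rational(1, 2)))))))) = Add(228773, Mul(-1, Add(307, Mul(-1, Mul(11, Add(-21, Mul(I, Pow(3, Rational(1, 2))))))))) = Add(228773, Mul(-1, Add(307, Mul(-1, Add(-231, Mul(11, I, Pow(3, Rational(1, 2)))))))) = Add(228773, Mul(-1, Add(307, Add(231, Mul(-11, I, Pow(3, Rational(1, 2))))))) = Add(228773, Mul(-1, Add(538, Mul(-11, I, Pow(3, Rational(1, 2)))))) = Add(228773, Add(-538, Mul(11, I, Pow(3, Rational(1, 2))))) = Add(228235, Mul(11, I, Pow(3, Rational(1, 2))))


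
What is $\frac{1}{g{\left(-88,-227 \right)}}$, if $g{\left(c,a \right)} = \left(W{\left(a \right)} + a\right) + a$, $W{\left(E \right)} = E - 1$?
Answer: $- \frac{1}{682} \approx -0.0014663$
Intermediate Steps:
$W{\left(E \right)} = -1 + E$
$g{\left(c,a \right)} = -1 + 3 a$ ($g{\left(c,a \right)} = \left(\left(-1 + a\right) + a\right) + a = \left(-1 + 2 a\right) + a = -1 + 3 a$)
$\frac{1}{g{\left(-88,-227 \right)}} = \frac{1}{-1 + 3 \left(-227\right)} = \frac{1}{-1 - 681} = \frac{1}{-682} = - \frac{1}{682}$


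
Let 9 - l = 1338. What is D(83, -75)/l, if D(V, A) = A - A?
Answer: 0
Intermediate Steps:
D(V, A) = 0
l = -1329 (l = 9 - 1*1338 = 9 - 1338 = -1329)
D(83, -75)/l = 0/(-1329) = 0*(-1/1329) = 0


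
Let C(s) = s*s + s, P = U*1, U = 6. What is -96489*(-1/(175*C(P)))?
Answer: 32163/2450 ≈ 13.128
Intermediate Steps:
P = 6 (P = 6*1 = 6)
C(s) = s + s**2 (C(s) = s**2 + s = s + s**2)
-96489*(-1/(175*C(P))) = -96489*(-1/(1050*(1 + 6))) = -96489/((6*7)*(-175)) = -96489/(42*(-175)) = -96489/(-7350) = -96489*(-1/7350) = 32163/2450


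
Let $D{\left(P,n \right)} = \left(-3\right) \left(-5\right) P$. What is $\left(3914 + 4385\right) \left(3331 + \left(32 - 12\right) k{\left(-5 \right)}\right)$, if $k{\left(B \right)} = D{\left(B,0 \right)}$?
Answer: $15195469$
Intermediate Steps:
$D{\left(P,n \right)} = 15 P$
$k{\left(B \right)} = 15 B$
$\left(3914 + 4385\right) \left(3331 + \left(32 - 12\right) k{\left(-5 \right)}\right) = \left(3914 + 4385\right) \left(3331 + \left(32 - 12\right) 15 \left(-5\right)\right) = 8299 \left(3331 + 20 \left(-75\right)\right) = 8299 \left(3331 - 1500\right) = 8299 \cdot 1831 = 15195469$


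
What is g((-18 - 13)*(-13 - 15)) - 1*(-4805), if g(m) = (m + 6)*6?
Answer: 10049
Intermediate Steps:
g(m) = 36 + 6*m (g(m) = (6 + m)*6 = 36 + 6*m)
g((-18 - 13)*(-13 - 15)) - 1*(-4805) = (36 + 6*((-18 - 13)*(-13 - 15))) - 1*(-4805) = (36 + 6*(-31*(-28))) + 4805 = (36 + 6*868) + 4805 = (36 + 5208) + 4805 = 5244 + 4805 = 10049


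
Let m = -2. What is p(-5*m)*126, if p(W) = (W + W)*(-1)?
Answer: -2520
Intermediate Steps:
p(W) = -2*W (p(W) = (2*W)*(-1) = -2*W)
p(-5*m)*126 = -(-10)*(-2)*126 = -2*10*126 = -20*126 = -2520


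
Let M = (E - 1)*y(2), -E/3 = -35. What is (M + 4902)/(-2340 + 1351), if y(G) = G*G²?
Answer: -5734/989 ≈ -5.7978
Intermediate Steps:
E = 105 (E = -3*(-35) = 105)
y(G) = G³
M = 832 (M = (105 - 1)*2³ = 104*8 = 832)
(M + 4902)/(-2340 + 1351) = (832 + 4902)/(-2340 + 1351) = 5734/(-989) = 5734*(-1/989) = -5734/989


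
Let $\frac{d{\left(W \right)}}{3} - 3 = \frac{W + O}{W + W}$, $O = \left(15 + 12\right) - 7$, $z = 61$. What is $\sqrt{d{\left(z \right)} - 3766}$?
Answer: $\frac{i \sqrt{55889542}}{122} \approx 61.278 i$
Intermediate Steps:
$O = 20$ ($O = 27 - 7 = 20$)
$d{\left(W \right)} = 9 + \frac{3 \left(20 + W\right)}{2 W}$ ($d{\left(W \right)} = 9 + 3 \frac{W + 20}{W + W} = 9 + 3 \frac{20 + W}{2 W} = 9 + \frac{3 \left(20 + W\right)}{2 W}$)
$\sqrt{d{\left(z \right)} - 3766} = \sqrt{\left(\frac{21}{2} + \frac{30}{61}\right) - 3766} = \sqrt{\frac{1341}{122} - 3766} = \sqrt{- \frac{458111}{122}} = \frac{i \sqrt{55889542}}{122}$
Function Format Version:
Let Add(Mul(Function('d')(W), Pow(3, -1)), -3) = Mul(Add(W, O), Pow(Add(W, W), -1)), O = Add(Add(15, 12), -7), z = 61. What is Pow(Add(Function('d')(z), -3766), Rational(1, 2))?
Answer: Mul(Rational(1, 122), I, Pow(55889542, Rational(1, 2))) ≈ Mul(61.278, I)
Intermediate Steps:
O = 20 (O = Add(27, -7) = 20)
Function('d')(W) = Add(9, Mul(Rational(3, 2), Pow(W, -1), Add(20, W))) (Function('d')(W) = Add(9, Mul(3, Mul(Add(W, 20), Pow(Add(W, W), -1)))) = Add(9, Mul(3, Mul(Add(20, W), Pow(Mul(2, W), -1)))) = Add(9, Mul(3, Mul(Add(20, W), Mul(Rational(1, 2), Pow(W, -1))))) = Add(9, Mul(3, Mul(Rational(1, 2), Pow(W, -1), Add(20, W)))) = Add(9, Mul(Rational(3, 2), Pow(W, -1), Add(20, W))))
Pow(Add(Function('d')(z), -3766), Rational(1, 2)) = Pow(Add(Add(Rational(21, 2), Mul(30, Pow(61, -1))), -3766), Rational(1, 2)) = Pow(Add(Add(Rational(21, 2), Mul(30, Rational(1, 61))), -3766), Rational(1, 2)) = Pow(Add(Add(Rational(21, 2), Rational(30, 61)), -3766), Rational(1, 2)) = Pow(Add(Rational(1341, 122), -3766), Rational(1, 2)) = Pow(Rational(-458111, 122), Rational(1, 2)) = Mul(Rational(1, 122), I, Pow(55889542, Rational(1, 2)))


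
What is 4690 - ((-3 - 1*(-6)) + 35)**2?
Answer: 3246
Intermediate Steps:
4690 - ((-3 - 1*(-6)) + 35)**2 = 4690 - ((-3 + 6) + 35)**2 = 4690 - (3 + 35)**2 = 4690 - 1*38**2 = 4690 - 1*1444 = 4690 - 1444 = 3246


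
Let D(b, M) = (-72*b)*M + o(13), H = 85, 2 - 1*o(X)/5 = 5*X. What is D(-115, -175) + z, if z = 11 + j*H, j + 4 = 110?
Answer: -1440294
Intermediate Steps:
o(X) = 10 - 25*X
j = 106 (j = -4 + 110 = 106)
z = 9021 (z = 11 + 106*85 = 11 + 9010 = 9021)
D(b, M) = -315 - 72*M*b (D(b, M) = (-72*b)*M + (10 - 25*13) = -72*M*b + (10 - 325) = -72*M*b - 315 = -315 - 72*M*b)
D(-115, -175) + z = (-315 - 72*(-175)*(-115)) + 9021 = (-315 - 1449000) + 9021 = -1449315 + 9021 = -1440294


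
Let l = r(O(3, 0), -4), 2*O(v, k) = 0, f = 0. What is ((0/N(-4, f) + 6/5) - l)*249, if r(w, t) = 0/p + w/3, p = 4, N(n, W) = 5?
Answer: 1494/5 ≈ 298.80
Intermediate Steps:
O(v, k) = 0 (O(v, k) = (½)*0 = 0)
r(w, t) = w/3 (r(w, t) = 0/4 + w/3 = 0*(¼) + w*(⅓) = 0 + w/3 = w/3)
l = 0 (l = (⅓)*0 = 0)
((0/N(-4, f) + 6/5) - l)*249 = ((0/5 + 6/5) - 1*0)*249 = ((0*(⅕) + 6*(⅕)) + 0)*249 = ((0 + 6/5) + 0)*249 = (6/5 + 0)*249 = (6/5)*249 = 1494/5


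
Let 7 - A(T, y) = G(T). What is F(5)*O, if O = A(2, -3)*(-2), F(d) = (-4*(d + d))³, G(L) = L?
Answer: 640000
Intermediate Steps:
A(T, y) = 7 - T
F(d) = -512*d³ (F(d) = (-8*d)³ = -512*d³)
O = -10 (O = (7 - 1*2)*(-2) = (7 - 2)*(-2) = 5*(-2) = -10)
F(5)*O = -512*5³*(-10) = -512*125*(-10) = -64000*(-10) = 640000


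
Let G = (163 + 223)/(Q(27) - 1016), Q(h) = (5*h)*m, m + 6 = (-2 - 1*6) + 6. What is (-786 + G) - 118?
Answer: -947585/1048 ≈ -904.18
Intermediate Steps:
m = -8 (m = -6 + ((-2 - 1*6) + 6) = -6 + ((-2 - 6) + 6) = -6 + (-8 + 6) = -6 - 2 = -8)
Q(h) = -40*h (Q(h) = (5*h)*(-8) = -40*h)
G = -193/1048 (G = (163 + 223)/(-40*27 - 1016) = 386/(-1080 - 1016) = 386/(-2096) = 386*(-1/2096) = -193/1048 ≈ -0.18416)
(-786 + G) - 118 = (-786 - 193/1048) - 118 = -823921/1048 - 118 = -947585/1048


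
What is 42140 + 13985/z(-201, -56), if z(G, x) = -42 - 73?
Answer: 966423/23 ≈ 42018.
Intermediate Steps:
z(G, x) = -115
42140 + 13985/z(-201, -56) = 42140 + 13985/(-115) = 42140 + 13985*(-1/115) = 42140 - 2797/23 = 966423/23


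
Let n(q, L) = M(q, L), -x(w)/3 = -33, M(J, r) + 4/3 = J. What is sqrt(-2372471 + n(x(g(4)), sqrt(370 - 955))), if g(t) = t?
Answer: 8*I*sqrt(333615)/3 ≈ 1540.3*I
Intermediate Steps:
M(J, r) = -4/3 + J
x(w) = 99 (x(w) = -3*(-33) = 99)
n(q, L) = -4/3 + q
sqrt(-2372471 + n(x(g(4)), sqrt(370 - 955))) = sqrt(-2372471 + (-4/3 + 99)) = sqrt(-2372471 + 293/3) = sqrt(-7117120/3) = 8*I*sqrt(333615)/3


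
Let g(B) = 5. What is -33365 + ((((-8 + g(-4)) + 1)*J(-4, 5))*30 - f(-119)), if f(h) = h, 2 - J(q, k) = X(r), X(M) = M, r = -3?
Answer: -33546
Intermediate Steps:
J(q, k) = 5 (J(q, k) = 2 - 1*(-3) = 2 + 3 = 5)
-33365 + ((((-8 + g(-4)) + 1)*J(-4, 5))*30 - f(-119)) = -33365 + ((((-8 + 5) + 1)*5)*30 - 1*(-119)) = -33365 + (((-3 + 1)*5)*30 + 119) = -33365 + (-2*5*30 + 119) = -33365 + (-10*30 + 119) = -33365 + (-300 + 119) = -33365 - 181 = -33546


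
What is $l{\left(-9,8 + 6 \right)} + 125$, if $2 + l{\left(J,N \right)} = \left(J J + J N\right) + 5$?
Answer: $83$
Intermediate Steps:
$l{\left(J,N \right)} = 3 + J^{2} + J N$ ($l{\left(J,N \right)} = -2 + \left(\left(J J + J N\right) + 5\right) = -2 + \left(\left(J^{2} + J N\right) + 5\right) = -2 + \left(5 + J^{2} + J N\right) = 3 + J^{2} + J N$)
$l{\left(-9,8 + 6 \right)} + 125 = \left(3 + \left(-9\right)^{2} - 9 \left(8 + 6\right)\right) + 125 = \left(3 + 81 - 126\right) + 125 = -42 + 125 = 83$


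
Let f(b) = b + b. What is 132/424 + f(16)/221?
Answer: 10685/23426 ≈ 0.45612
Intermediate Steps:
f(b) = 2*b
132/424 + f(16)/221 = 132/424 + (2*16)/221 = 132*(1/424) + 32*(1/221) = 33/106 + 32/221 = 10685/23426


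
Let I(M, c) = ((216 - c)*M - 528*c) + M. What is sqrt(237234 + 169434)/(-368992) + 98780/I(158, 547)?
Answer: -2245/7749 - sqrt(101667)/184496 ≈ -0.29144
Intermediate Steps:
I(M, c) = M - 528*c + M*(216 - c) (I(M, c) = (M*(216 - c) - 528*c) + M = (-528*c + M*(216 - c)) + M = M - 528*c + M*(216 - c))
sqrt(237234 + 169434)/(-368992) + 98780/I(158, 547) = sqrt(237234 + 169434)/(-368992) + 98780/(-528*547 + 217*158 - 1*158*547) = sqrt(406668)*(-1/368992) + 98780/(-288816 + 34286 - 86426) = (2*sqrt(101667))*(-1/368992) + 98780/(-340956) = -sqrt(101667)/184496 + 98780*(-1/340956) = -sqrt(101667)/184496 - 2245/7749 = -2245/7749 - sqrt(101667)/184496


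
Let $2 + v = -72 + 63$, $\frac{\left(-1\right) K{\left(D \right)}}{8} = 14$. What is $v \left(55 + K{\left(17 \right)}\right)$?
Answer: $627$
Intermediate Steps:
$K{\left(D \right)} = -112$ ($K{\left(D \right)} = \left(-8\right) 14 = -112$)
$v = -11$ ($v = -2 + \left(-72 + 63\right) = -2 - 9 = -11$)
$v \left(55 + K{\left(17 \right)}\right) = - 11 \left(55 - 112\right) = \left(-11\right) \left(-57\right) = 627$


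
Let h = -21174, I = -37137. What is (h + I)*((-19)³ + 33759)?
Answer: -1568565900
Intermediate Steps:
(h + I)*((-19)³ + 33759) = (-21174 - 37137)*((-19)³ + 33759) = -58311*(-6859 + 33759) = -58311*26900 = -1568565900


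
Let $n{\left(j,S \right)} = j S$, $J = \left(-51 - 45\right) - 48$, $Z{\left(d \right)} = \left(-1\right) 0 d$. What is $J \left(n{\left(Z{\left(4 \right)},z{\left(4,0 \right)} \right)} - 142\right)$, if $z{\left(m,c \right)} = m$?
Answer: $20448$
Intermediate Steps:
$Z{\left(d \right)} = 0$ ($Z{\left(d \right)} = 0 d = 0$)
$J = -144$ ($J = -96 - 48 = -144$)
$n{\left(j,S \right)} = S j$
$J \left(n{\left(Z{\left(4 \right)},z{\left(4,0 \right)} \right)} - 142\right) = - 144 \left(4 \cdot 0 - 142\right) = - 144 \left(0 - 142\right) = \left(-144\right) \left(-142\right) = 20448$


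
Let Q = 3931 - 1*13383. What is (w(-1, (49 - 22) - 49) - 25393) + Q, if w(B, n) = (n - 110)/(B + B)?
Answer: -34779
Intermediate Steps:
w(B, n) = (-110 + n)/(2*B) (w(B, n) = (-110 + n)/((2*B)) = (-110 + n)*(1/(2*B)) = (-110 + n)/(2*B))
Q = -9452 (Q = 3931 - 13383 = -9452)
(w(-1, (49 - 22) - 49) - 25393) + Q = ((½)*(-110 + ((49 - 22) - 49))/(-1) - 25393) - 9452 = ((½)*(-1)*(-110 + (27 - 49)) - 25393) - 9452 = ((½)*(-1)*(-110 - 22) - 25393) - 9452 = ((½)*(-1)*(-132) - 25393) - 9452 = (66 - 25393) - 9452 = -25327 - 9452 = -34779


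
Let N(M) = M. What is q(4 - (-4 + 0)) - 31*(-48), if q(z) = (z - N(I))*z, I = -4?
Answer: 1584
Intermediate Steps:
q(z) = z*(4 + z) (q(z) = (z - 1*(-4))*z = (z + 4)*z = (4 + z)*z = z*(4 + z))
q(4 - (-4 + 0)) - 31*(-48) = (4 - (-4 + 0))*(4 + (4 - (-4 + 0))) - 31*(-48) = (4 - 1*(-4))*(4 + (4 - 1*(-4))) + 1488 = (4 + 4)*(4 + (4 + 4)) + 1488 = 8*(4 + 8) + 1488 = 8*12 + 1488 = 96 + 1488 = 1584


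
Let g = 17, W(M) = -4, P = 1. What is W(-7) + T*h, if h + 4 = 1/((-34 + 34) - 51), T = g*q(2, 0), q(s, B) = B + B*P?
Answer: -4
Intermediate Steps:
q(s, B) = 2*B (q(s, B) = B + B*1 = B + B = 2*B)
T = 0 (T = 17*(2*0) = 17*0 = 0)
h = -205/51 (h = -4 + 1/((-34 + 34) - 51) = -4 + 1/(0 - 51) = -4 + 1/(-51) = -4 - 1/51 = -205/51 ≈ -4.0196)
W(-7) + T*h = -4 + 0*(-205/51) = -4 + 0 = -4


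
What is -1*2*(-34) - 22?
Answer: 46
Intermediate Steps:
-1*2*(-34) - 22 = -2*(-34) - 22 = 68 - 22 = 46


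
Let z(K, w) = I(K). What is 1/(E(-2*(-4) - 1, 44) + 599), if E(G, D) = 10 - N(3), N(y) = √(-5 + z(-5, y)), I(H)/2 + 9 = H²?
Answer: 203/123618 + √3/123618 ≈ 0.0016562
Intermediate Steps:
I(H) = -18 + 2*H²
z(K, w) = -18 + 2*K²
N(y) = 3*√3 (N(y) = √(-5 + (-18 + 2*(-5)²)) = √(-5 + (-18 + 2*25)) = √(-5 + (-18 + 50)) = √(-5 + 32) = √27 = 3*√3)
E(G, D) = 10 - 3*√3
1/(E(-2*(-4) - 1, 44) + 599) = 1/((10 - 3*√3) + 599) = 1/(609 - 3*√3)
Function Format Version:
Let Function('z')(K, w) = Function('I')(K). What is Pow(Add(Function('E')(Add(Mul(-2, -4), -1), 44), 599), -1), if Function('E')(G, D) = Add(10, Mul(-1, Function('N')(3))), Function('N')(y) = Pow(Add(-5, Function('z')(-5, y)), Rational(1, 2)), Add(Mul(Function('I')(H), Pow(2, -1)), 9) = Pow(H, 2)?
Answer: Add(Rational(203, 123618), Mul(Rational(1, 123618), Pow(3, Rational(1, 2)))) ≈ 0.0016562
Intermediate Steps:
Function('I')(H) = Add(-18, Mul(2, Pow(H, 2)))
Function('z')(K, w) = Add(-18, Mul(2, Pow(K, 2)))
Function('N')(y) = Mul(3, Pow(3, Rational(1, 2))) (Function('N')(y) = Pow(Add(-5, Add(-18, Mul(2, Pow(-5, 2)))), Rational(1, 2)) = Pow(Add(-5, Add(-18, Mul(2, 25))), Rational(1, 2)) = Pow(Add(-5, Add(-18, 50)), Rational(1, 2)) = Pow(Add(-5, 32), Rational(1, 2)) = Pow(27, Rational(1, 2)) = Mul(3, Pow(3, Rational(1, 2))))
Function('E')(G, D) = Add(10, Mul(-3, Pow(3, Rational(1, 2)))) (Function('E')(G, D) = Add(10, Mul(-1, Mul(3, Pow(3, Rational(1, 2))))) = Add(10, Mul(-3, Pow(3, Rational(1, 2)))))
Pow(Add(Function('E')(Add(Mul(-2, -4), -1), 44), 599), -1) = Pow(Add(Add(10, Mul(-3, Pow(3, Rational(1, 2)))), 599), -1) = Pow(Add(609, Mul(-3, Pow(3, Rational(1, 2)))), -1)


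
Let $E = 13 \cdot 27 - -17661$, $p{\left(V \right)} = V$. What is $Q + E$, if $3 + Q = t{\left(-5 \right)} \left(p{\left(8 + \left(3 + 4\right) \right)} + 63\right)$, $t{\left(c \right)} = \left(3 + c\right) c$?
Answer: $18789$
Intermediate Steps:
$t{\left(c \right)} = c \left(3 + c\right)$
$E = 18012$ ($E = 351 + 17661 = 18012$)
$Q = 777$ ($Q = -3 + - 5 \left(3 - 5\right) \left(\left(8 + \left(3 + 4\right)\right) + 63\right) = -3 + \left(-5\right) \left(-2\right) \left(\left(8 + 7\right) + 63\right) = -3 + 10 \left(15 + 63\right) = -3 + 10 \cdot 78 = -3 + 780 = 777$)
$Q + E = 777 + 18012 = 18789$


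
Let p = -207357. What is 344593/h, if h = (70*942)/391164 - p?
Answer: 11232698021/6759221624 ≈ 1.6618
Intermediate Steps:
h = 6759221624/32597 (h = (70*942)/391164 - 1*(-207357) = 65940*(1/391164) + 207357 = 5495/32597 + 207357 = 6759221624/32597 ≈ 2.0736e+5)
344593/h = 344593/(6759221624/32597) = 344593*(32597/6759221624) = 11232698021/6759221624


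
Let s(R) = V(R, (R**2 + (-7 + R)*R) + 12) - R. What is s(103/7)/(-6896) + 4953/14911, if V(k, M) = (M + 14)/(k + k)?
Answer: 541857689/1629400672 ≈ 0.33255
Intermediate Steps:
V(k, M) = (14 + M)/(2*k) (V(k, M) = (14 + M)/((2*k)) = (14 + M)*(1/(2*k)) = (14 + M)/(2*k))
s(R) = -R + (26 + R**2 + R*(-7 + R))/(2*R) (s(R) = (14 + ((R**2 + (-7 + R)*R) + 12))/(2*R) - R = (14 + ((R**2 + R*(-7 + R)) + 12))/(2*R) - R = (14 + (12 + R**2 + R*(-7 + R)))/(2*R) - R = (26 + R**2 + R*(-7 + R))/(2*R) - R = -R + (26 + R**2 + R*(-7 + R))/(2*R))
s(103/7)/(-6896) + 4953/14911 = (-7/2 + 13/((103/7)))/(-6896) + 4953/14911 = (-7/2 + 13/((103*(1/7))))*(-1/6896) + 4953*(1/14911) = (-7/2 + 13/(103/7))*(-1/6896) + 381/1147 = (-7/2 + 13*(7/103))*(-1/6896) + 381/1147 = (-7/2 + 91/103)*(-1/6896) + 381/1147 = -539/206*(-1/6896) + 381/1147 = 539/1420576 + 381/1147 = 541857689/1629400672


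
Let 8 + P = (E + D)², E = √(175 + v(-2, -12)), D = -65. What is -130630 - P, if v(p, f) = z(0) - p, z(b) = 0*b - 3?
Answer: -135021 + 130*√174 ≈ -1.3331e+5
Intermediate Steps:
z(b) = -3 (z(b) = 0 - 3 = -3)
v(p, f) = -3 - p
E = √174 (E = √(175 + (-3 - 1*(-2))) = √(175 + (-3 + 2)) = √(175 - 1) = √174 ≈ 13.191)
P = -8 + (-65 + √174)² (P = -8 + (√174 - 65)² = -8 + (-65 + √174)² ≈ 2676.2)
-130630 - P = -130630 - (4391 - 130*√174) = -130630 + (-4391 + 130*√174) = -135021 + 130*√174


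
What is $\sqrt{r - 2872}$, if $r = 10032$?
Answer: $2 \sqrt{1790} \approx 84.617$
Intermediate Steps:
$\sqrt{r - 2872} = \sqrt{10032 - 2872} = \sqrt{7160} = 2 \sqrt{1790}$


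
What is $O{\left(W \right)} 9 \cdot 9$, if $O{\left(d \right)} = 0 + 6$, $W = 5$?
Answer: $486$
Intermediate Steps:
$O{\left(d \right)} = 6$
$O{\left(W \right)} 9 \cdot 9 = 6 \cdot 9 \cdot 9 = 54 \cdot 9 = 486$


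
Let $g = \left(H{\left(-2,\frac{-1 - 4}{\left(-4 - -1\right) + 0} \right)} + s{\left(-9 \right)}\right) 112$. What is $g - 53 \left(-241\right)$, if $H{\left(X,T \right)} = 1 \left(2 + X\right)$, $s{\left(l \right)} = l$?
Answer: $11765$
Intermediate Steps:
$H{\left(X,T \right)} = 2 + X$
$g = -1008$ ($g = \left(\left(2 - 2\right) - 9\right) 112 = \left(0 - 9\right) 112 = \left(-9\right) 112 = -1008$)
$g - 53 \left(-241\right) = -1008 - 53 \left(-241\right) = -1008 - -12773 = -1008 + 12773 = 11765$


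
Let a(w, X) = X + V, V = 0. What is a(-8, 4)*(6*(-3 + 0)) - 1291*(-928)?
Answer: 1197976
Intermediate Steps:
a(w, X) = X (a(w, X) = X + 0 = X)
a(-8, 4)*(6*(-3 + 0)) - 1291*(-928) = 4*(6*(-3 + 0)) - 1291*(-928) = 4*(6*(-3)) + 1198048 = 4*(-18) + 1198048 = -72 + 1198048 = 1197976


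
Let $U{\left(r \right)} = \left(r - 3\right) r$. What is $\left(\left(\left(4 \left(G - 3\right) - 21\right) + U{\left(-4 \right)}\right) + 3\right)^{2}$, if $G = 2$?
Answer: $36$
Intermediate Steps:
$U{\left(r \right)} = r \left(-3 + r\right)$ ($U{\left(r \right)} = \left(-3 + r\right) r = r \left(-3 + r\right)$)
$\left(\left(\left(4 \left(G - 3\right) - 21\right) + U{\left(-4 \right)}\right) + 3\right)^{2} = \left(\left(\left(4 \left(2 - 3\right) - 21\right) - 4 \left(-3 - 4\right)\right) + 3\right)^{2} = \left(\left(\left(4 \left(-1\right) - 21\right) - -28\right) + 3\right)^{2} = \left(\left(\left(-4 - 21\right) + 28\right) + 3\right)^{2} = \left(\left(-25 + 28\right) + 3\right)^{2} = \left(3 + 3\right)^{2} = 6^{2} = 36$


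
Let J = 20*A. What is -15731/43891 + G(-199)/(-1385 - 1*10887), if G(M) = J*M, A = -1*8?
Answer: -99408767/33664397 ≈ -2.9529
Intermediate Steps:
A = -8
J = -160 (J = 20*(-8) = -160)
G(M) = -160*M
-15731/43891 + G(-199)/(-1385 - 1*10887) = -15731/43891 + (-160*(-199))/(-1385 - 1*10887) = -15731*1/43891 + 31840/(-1385 - 10887) = -15731/43891 + 31840/(-12272) = -15731/43891 + 31840*(-1/12272) = -15731/43891 - 1990/767 = -99408767/33664397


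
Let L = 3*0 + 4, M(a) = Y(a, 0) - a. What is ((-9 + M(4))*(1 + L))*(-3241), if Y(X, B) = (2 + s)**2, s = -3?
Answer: 194460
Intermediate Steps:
Y(X, B) = 1 (Y(X, B) = (2 - 3)**2 = (-1)**2 = 1)
M(a) = 1 - a
L = 4 (L = 0 + 4 = 4)
((-9 + M(4))*(1 + L))*(-3241) = ((-9 + (1 - 1*4))*(1 + 4))*(-3241) = ((-9 + (1 - 4))*5)*(-3241) = ((-9 - 3)*5)*(-3241) = -12*5*(-3241) = -60*(-3241) = 194460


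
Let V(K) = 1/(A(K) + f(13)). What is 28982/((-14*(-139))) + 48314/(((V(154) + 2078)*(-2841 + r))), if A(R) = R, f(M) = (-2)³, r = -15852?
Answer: 82175228721095/5518126811421 ≈ 14.892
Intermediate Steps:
f(M) = -8
V(K) = 1/(-8 + K) (V(K) = 1/(K - 8) = 1/(-8 + K))
28982/((-14*(-139))) + 48314/(((V(154) + 2078)*(-2841 + r))) = 28982/((-14*(-139))) + 48314/(((1/(-8 + 154) + 2078)*(-2841 - 15852))) = 28982/1946 + 48314/(((1/146 + 2078)*(-18693))) = 28982*(1/1946) + 48314/(((1/146 + 2078)*(-18693))) = 14491/973 + 48314/(((303389/146)*(-18693))) = 14491/973 + 48314/(-5671250577/146) = 14491/973 + 48314*(-146/5671250577) = 14491/973 - 7053844/5671250577 = 82175228721095/5518126811421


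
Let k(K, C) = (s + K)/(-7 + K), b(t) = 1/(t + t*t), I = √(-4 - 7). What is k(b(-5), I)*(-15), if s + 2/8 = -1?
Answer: -360/139 ≈ -2.5899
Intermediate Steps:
s = -5/4 (s = -¼ - 1 = -5/4 ≈ -1.2500)
I = I*√11 (I = √(-11) = I*√11 ≈ 3.3166*I)
b(t) = 1/(t + t²)
k(K, C) = (-5/4 + K)/(-7 + K)
k(b(-5), I)*(-15) = ((-5/4 + 1/((-5)*(1 - 5)))/(-7 + 1/((-5)*(1 - 5))))*(-15) = ((-5/4 - ⅕/(-4))/(-7 - ⅕/(-4)))*(-15) = ((-5/4 - ⅕*(-¼))/(-7 - ⅕*(-¼)))*(-15) = ((-5/4 + 1/20)/(-7 + 1/20))*(-15) = (-6/5/(-139/20))*(-15) = -20/139*(-6/5)*(-15) = (24/139)*(-15) = -360/139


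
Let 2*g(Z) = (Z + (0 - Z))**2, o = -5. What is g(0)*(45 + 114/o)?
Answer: 0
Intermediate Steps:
g(Z) = 0 (g(Z) = (Z + (0 - Z))**2/2 = (Z - Z)**2/2 = (1/2)*0**2 = (1/2)*0 = 0)
g(0)*(45 + 114/o) = 0*(45 + 114/(-5)) = 0*(45 + 114*(-1/5)) = 0*(45 - 114/5) = 0*(111/5) = 0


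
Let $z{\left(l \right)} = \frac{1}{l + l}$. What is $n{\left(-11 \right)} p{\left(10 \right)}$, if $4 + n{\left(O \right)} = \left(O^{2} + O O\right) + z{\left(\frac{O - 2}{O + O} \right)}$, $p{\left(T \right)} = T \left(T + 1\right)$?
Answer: $\frac{341550}{13} \approx 26273.0$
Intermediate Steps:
$p{\left(T \right)} = T \left(1 + T\right)$
$z{\left(l \right)} = \frac{1}{2 l}$
$n{\left(O \right)} = -4 + 2 O^{2} + \frac{O}{-2 + O}$ ($n{\left(O \right)} = -4 + \left(\left(O^{2} + O O\right) + \frac{1}{2 \frac{O - 2}{O + O}}\right) = -4 + \left(\left(O^{2} + O^{2}\right) + \frac{1}{2 \frac{-2 + O}{2 O}}\right) = -4 + \left(2 O^{2} + \frac{1}{2 \left(-2 + O\right) \frac{1}{2 O}}\right) = -4 + \left(2 O^{2} + \frac{1}{2 \frac{-2 + O}{2 O}}\right) = -4 + \left(2 O^{2} + \frac{2 O \frac{1}{-2 + O}}{2}\right) = -4 + \left(2 O^{2} + \frac{O}{-2 + O}\right) = -4 + 2 O^{2} + \frac{O}{-2 + O}$)
$n{\left(-11 \right)} p{\left(10 \right)} = \frac{-11 + 2 \left(-2 - 11\right) \left(-2 + \left(-11\right)^{2}\right)}{-2 - 11} \cdot 10 \left(1 + 10\right) = \frac{-11 + 2 \left(-13\right) \left(-2 + 121\right)}{-13} \cdot 10 \cdot 11 = - \frac{-11 + 2 \left(-13\right) 119}{13} \cdot 110 = - \frac{-11 - 3094}{13} \cdot 110 = \left(- \frac{1}{13}\right) \left(-3105\right) 110 = \frac{3105}{13} \cdot 110 = \frac{341550}{13}$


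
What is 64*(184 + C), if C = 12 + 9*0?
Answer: 12544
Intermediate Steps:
C = 12 (C = 12 + 0 = 12)
64*(184 + C) = 64*(184 + 12) = 64*196 = 12544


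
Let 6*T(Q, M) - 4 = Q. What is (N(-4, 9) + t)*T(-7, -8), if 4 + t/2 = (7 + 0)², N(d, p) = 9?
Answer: -99/2 ≈ -49.500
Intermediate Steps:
T(Q, M) = ⅔ + Q/6
t = 90 (t = -8 + 2*(7 + 0)² = -8 + 2*7² = -8 + 2*49 = -8 + 98 = 90)
(N(-4, 9) + t)*T(-7, -8) = (9 + 90)*(⅔ + (⅙)*(-7)) = 99*(⅔ - 7/6) = 99*(-½) = -99/2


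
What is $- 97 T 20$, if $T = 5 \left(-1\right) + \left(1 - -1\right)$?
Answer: $5820$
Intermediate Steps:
$T = -3$ ($T = -5 + \left(1 + 1\right) = -5 + 2 = -3$)
$- 97 T 20 = \left(-97\right) \left(-3\right) 20 = 291 \cdot 20 = 5820$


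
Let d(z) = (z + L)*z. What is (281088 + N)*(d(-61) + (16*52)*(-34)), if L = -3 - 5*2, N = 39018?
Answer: -7610200044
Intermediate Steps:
L = -13 (L = -3 - 10 = -13)
d(z) = z*(-13 + z) (d(z) = (z - 13)*z = (-13 + z)*z = z*(-13 + z))
(281088 + N)*(d(-61) + (16*52)*(-34)) = (281088 + 39018)*(-61*(-13 - 61) + (16*52)*(-34)) = 320106*(-61*(-74) + 832*(-34)) = 320106*(4514 - 28288) = 320106*(-23774) = -7610200044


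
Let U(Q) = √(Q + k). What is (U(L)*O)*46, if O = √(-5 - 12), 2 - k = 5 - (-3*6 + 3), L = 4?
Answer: -46*√238 ≈ -709.65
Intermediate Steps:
k = -18 (k = 2 - (5 - (-3*6 + 3)) = 2 - (5 - (-18 + 3)) = 2 - (5 - 1*(-15)) = 2 - (5 + 15) = 2 - 1*20 = 2 - 20 = -18)
O = I*√17 (O = √(-17) = I*√17 ≈ 4.1231*I)
U(Q) = √(-18 + Q) (U(Q) = √(Q - 18) = √(-18 + Q))
(U(L)*O)*46 = (√(-18 + 4)*(I*√17))*46 = (√(-14)*(I*√17))*46 = ((I*√14)*(I*√17))*46 = -√238*46 = -46*√238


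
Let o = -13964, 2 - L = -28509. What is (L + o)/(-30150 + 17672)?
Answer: -14547/12478 ≈ -1.1658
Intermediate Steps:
L = 28511 (L = 2 - 1*(-28509) = 2 + 28509 = 28511)
(L + o)/(-30150 + 17672) = (28511 - 13964)/(-30150 + 17672) = 14547/(-12478) = 14547*(-1/12478) = -14547/12478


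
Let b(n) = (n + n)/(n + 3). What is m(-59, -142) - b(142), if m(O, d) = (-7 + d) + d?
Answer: -42479/145 ≈ -292.96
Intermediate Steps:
b(n) = 2*n/(3 + n) (b(n) = (2*n)/(3 + n) = 2*n/(3 + n))
m(O, d) = -7 + 2*d
m(-59, -142) - b(142) = (-7 + 2*(-142)) - 2*142/(3 + 142) = (-7 - 284) - 2*142/145 = -291 - 2*142/145 = -291 - 1*284/145 = -291 - 284/145 = -42479/145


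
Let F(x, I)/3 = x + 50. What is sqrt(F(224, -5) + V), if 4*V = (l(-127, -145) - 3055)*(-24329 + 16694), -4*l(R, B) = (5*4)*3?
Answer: sqrt(23442738)/2 ≈ 2420.9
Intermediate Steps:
l(R, B) = -15 (l(R, B) = -5*4*3/4 = -5*3 = -1/4*60 = -15)
V = 11719725/2 (V = ((-15 - 3055)*(-24329 + 16694))/4 = (-3070*(-7635))/4 = (1/4)*23439450 = 11719725/2 ≈ 5.8599e+6)
F(x, I) = 150 + 3*x (F(x, I) = 3*(x + 50) = 3*(50 + x) = 150 + 3*x)
sqrt(F(224, -5) + V) = sqrt((150 + 3*224) + 11719725/2) = sqrt((150 + 672) + 11719725/2) = sqrt(822 + 11719725/2) = sqrt(11721369/2) = sqrt(23442738)/2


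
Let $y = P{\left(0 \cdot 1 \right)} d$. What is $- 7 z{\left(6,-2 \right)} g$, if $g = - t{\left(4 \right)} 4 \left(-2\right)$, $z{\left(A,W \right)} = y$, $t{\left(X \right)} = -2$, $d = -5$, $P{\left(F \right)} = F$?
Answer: $0$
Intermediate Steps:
$y = 0$ ($y = 0 \cdot 1 \left(-5\right) = 0 \left(-5\right) = 0$)
$z{\left(A,W \right)} = 0$
$g = -16$ ($g = \left(-1\right) \left(-2\right) 4 \left(-2\right) = 2 \cdot 4 \left(-2\right) = 8 \left(-2\right) = -16$)
$- 7 z{\left(6,-2 \right)} g = \left(-7\right) 0 \left(-16\right) = 0 \left(-16\right) = 0$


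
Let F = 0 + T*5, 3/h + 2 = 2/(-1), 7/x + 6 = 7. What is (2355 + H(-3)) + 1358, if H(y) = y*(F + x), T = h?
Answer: 14813/4 ≈ 3703.3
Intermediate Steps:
x = 7 (x = 7/(-6 + 7) = 7/1 = 7*1 = 7)
h = -3/4 (h = 3/(-2 + 2/(-1)) = 3/(-2 + 2*(-1)) = 3/(-2 - 2) = 3/(-4) = 3*(-1/4) = -3/4 ≈ -0.75000)
T = -3/4 ≈ -0.75000
F = -15/4 (F = 0 - 3/4*5 = 0 - 15/4 = -15/4 ≈ -3.7500)
H(y) = 13*y/4 (H(y) = y*(-15/4 + 7) = y*(13/4) = 13*y/4)
(2355 + H(-3)) + 1358 = (2355 + (13/4)*(-3)) + 1358 = (2355 - 39/4) + 1358 = 9381/4 + 1358 = 14813/4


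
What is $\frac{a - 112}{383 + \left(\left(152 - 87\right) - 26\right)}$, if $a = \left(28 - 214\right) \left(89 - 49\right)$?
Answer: $- \frac{3776}{211} \approx -17.896$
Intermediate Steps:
$a = -7440$ ($a = \left(-186\right) 40 = -7440$)
$\frac{a - 112}{383 + \left(\left(152 - 87\right) - 26\right)} = \frac{-7440 - 112}{383 + \left(\left(152 - 87\right) - 26\right)} = - \frac{7552}{383 + \left(65 - 26\right)} = - \frac{7552}{383 + 39} = - \frac{7552}{422} = \left(-7552\right) \frac{1}{422} = - \frac{3776}{211}$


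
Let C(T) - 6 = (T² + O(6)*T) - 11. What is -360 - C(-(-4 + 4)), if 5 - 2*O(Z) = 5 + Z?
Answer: -355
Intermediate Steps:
O(Z) = -Z/2 (O(Z) = 5/2 - (5 + Z)/2 = 5/2 + (-5/2 - Z/2) = -Z/2)
C(T) = -5 + T² - 3*T (C(T) = 6 + ((T² + (-½*6)*T) - 11) = 6 + ((T² - 3*T) - 11) = 6 + (-11 + T² - 3*T) = -5 + T² - 3*T)
-360 - C(-(-4 + 4)) = -360 - (-5 + (-(-4 + 4))² - (-3)*(-4 + 4)) = -360 - (-5 + (-1*0)² - (-3)*0) = -360 - (-5 + 0² - 3*0) = -360 - (-5 + 0 + 0) = -360 - 1*(-5) = -360 + 5 = -355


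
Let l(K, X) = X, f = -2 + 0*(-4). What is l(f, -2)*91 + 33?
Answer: -149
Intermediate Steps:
f = -2 (f = -2 + 0 = -2)
l(f, -2)*91 + 33 = -2*91 + 33 = -182 + 33 = -149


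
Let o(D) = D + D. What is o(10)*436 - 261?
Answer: 8459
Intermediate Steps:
o(D) = 2*D
o(10)*436 - 261 = (2*10)*436 - 261 = 20*436 - 261 = 8720 - 261 = 8459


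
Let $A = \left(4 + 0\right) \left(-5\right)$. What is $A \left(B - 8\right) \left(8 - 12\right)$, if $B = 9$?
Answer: $80$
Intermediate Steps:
$A = -20$ ($A = 4 \left(-5\right) = -20$)
$A \left(B - 8\right) \left(8 - 12\right) = - 20 \left(9 - 8\right) \left(8 - 12\right) = \left(-20\right) 1 \left(8 - 12\right) = \left(-20\right) \left(-4\right) = 80$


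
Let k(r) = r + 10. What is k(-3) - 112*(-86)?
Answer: 9639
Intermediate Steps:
k(r) = 10 + r
k(-3) - 112*(-86) = (10 - 3) - 112*(-86) = 7 + 9632 = 9639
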